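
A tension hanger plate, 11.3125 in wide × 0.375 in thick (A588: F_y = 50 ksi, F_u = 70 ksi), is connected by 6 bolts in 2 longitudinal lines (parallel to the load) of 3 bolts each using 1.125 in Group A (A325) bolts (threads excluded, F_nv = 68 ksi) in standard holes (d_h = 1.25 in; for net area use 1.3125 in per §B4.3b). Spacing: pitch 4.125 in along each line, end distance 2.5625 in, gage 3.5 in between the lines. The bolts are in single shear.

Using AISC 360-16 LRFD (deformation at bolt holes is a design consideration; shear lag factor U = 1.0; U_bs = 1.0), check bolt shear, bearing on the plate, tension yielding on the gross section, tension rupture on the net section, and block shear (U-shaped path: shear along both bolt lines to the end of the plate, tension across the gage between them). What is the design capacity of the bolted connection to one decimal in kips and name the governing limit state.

171.0 kips (net-section rupture governs)

Bolt shear: A_b = π(1.125)²/4 = 0.99402 in². φR_n = 0.75 × 68 × 0.99402 × 6 × 1 = 304.2 kips.
Bearing (0.375 in plate, F_u = 70 ksi): end bolts L_c = 2.5625 − 1.25/2 = 1.9375, R_n = min(1.2×1.9375×0.375×70, 2.4×1.125×0.375×70) = 61.031 kips/bolt; interior L_c = 4.125 − 1.25 = 2.875, R_n = 70.875 kips/bolt. φR_n = 0.75 × (2×61.031 + 4×70.875) = 304.2 kips.
Tension yield (gross): A_g = 11.3125×0.375 = 4.2422 in². φR_n = 0.90 × 50 × 4.2422 = 190.9 kips.
Tension rupture (net): A_n = (11.3125 − 2×1.3125)×0.375 = 3.2578 in² (U = 1.0, A_e = A_n). φR_n = 0.75 × 70 × 3.2578 = 171.0 kips.
Block shear: shear path 2×[2.5625+2×4.125] = 2×10.8125 in, A_gv = 8.1094, A_nv = 2×(10.8125 − 2.5×1.3125)×0.375 = 5.6484 in²; tension across gage: (3.5 − 1×1.3125)×0.375 = 0.82031 in². R_n = min(0.6×70×5.6484, 0.6×50×8.1094) + 1.0×70×0.82031 = min(237.23, 243.28) + 57.422 = 294.65 kips. φR_n = 0.75 × 294.65 = 221.0 kips.
Governing: min(304.2, 304.2, 190.9, 171.0, 221.0) = 171.0 kips → net-section rupture.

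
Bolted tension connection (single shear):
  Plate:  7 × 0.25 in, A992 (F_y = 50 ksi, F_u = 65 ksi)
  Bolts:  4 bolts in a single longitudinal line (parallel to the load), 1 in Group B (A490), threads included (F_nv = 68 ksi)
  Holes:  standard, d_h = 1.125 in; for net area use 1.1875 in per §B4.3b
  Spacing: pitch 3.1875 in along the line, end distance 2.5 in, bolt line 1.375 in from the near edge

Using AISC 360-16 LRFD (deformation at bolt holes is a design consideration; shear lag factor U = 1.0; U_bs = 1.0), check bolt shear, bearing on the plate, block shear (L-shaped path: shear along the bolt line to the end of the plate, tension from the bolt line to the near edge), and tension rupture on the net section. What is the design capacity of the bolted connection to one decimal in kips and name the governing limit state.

67.3 kips (block shear governs)

Bolt shear: A_b = π(1)²/4 = 0.7854 in². φR_n = 0.75 × 68 × 0.7854 × 4 × 1 = 160.2 kips.
Bearing (0.25 in plate, F_u = 65 ksi): end bolts L_c = 2.5 − 1.125/2 = 1.9375, R_n = min(1.2×1.9375×0.25×65, 2.4×1×0.25×65) = 37.781 kips/bolt; interior L_c = 3.1875 − 1.125 = 2.0625, R_n = 39 kips/bolt. φR_n = 0.75 × (1×37.781 + 3×39) = 116.1 kips.
Block shear: shear path 1×[2.5+3×3.1875] = 1×12.0625 in, A_gv = 3.0156, A_nv = 1×(12.0625 − 3.5×1.1875)×0.25 = 1.9766 in²; tension to near edge: (1.375 − 0.5×1.1875)×0.25 = 0.19531 in². R_n = min(0.6×65×1.9766, 0.6×50×3.0156) + 1.0×65×0.19531 = min(77.087, 90.468) + 12.695 = 89.782 kips. φR_n = 0.75 × 89.782 = 67.3 kips.
Tension rupture (net): A_n = (7 − 1×1.1875)×0.25 = 1.4531 in² (U = 1.0, A_e = A_n). φR_n = 0.75 × 65 × 1.4531 = 70.8 kips.
Governing: min(160.2, 116.1, 67.3, 70.8) = 67.3 kips → block shear.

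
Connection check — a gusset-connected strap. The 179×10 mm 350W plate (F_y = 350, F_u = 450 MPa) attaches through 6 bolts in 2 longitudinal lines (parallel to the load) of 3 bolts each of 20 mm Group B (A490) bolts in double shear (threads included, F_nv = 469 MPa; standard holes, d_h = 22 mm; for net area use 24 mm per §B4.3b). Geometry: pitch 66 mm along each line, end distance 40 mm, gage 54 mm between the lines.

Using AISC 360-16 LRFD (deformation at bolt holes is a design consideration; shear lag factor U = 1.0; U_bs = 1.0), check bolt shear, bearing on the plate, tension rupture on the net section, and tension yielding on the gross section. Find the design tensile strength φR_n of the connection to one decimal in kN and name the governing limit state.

Bolt shear: A_b = π(20)²/4 = 314.16 mm². φR_n = 0.75 × 469 × 314.16 × 6 × 2 = 1326.1 kN.
Bearing (10 mm plate, F_u = 450 MPa): end bolts L_c = 40 − 22/2 = 29, R_n = min(1.2×29×10×450, 2.4×20×10×450) = 156.6 kN/bolt; interior L_c = 66 − 22 = 44, R_n = 216 kN/bolt. φR_n = 0.75 × (2×156.6 + 4×216) = 882.9 kN.
Tension rupture (net): A_n = (179 − 2×24)×10 = 1310 mm² (U = 1.0, A_e = A_n). φR_n = 0.75 × 450 × 1310 = 442.1 kN.
Tension yield (gross): A_g = 179×10 = 1790 mm². φR_n = 0.90 × 350 × 1790 = 563.9 kN.
Governing: min(1326.1, 882.9, 442.1, 563.9) = 442.1 kN → net-section rupture.

442.1 kN (net-section rupture governs)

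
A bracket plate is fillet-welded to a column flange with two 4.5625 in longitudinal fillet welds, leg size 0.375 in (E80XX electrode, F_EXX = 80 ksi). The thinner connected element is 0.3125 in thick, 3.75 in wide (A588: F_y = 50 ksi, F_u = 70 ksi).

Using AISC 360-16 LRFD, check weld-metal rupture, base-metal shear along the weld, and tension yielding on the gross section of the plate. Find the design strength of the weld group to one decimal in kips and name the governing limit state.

Weld metal: throat = 0.707×0.375 = 0.26513 in, L = 2×4.5625 = 9.125 in. φR_n = 0.75 × 0.6 × 80 × 0.26513 × 9.125 = 87.1 kips.
Base metal shear (0.3125 in plate): yield φR_n = 1.0×0.6×50×0.3125×9.125 = 85.5 kips; rupture φR_n = 0.75×0.6×70×0.3125×9.125 = 89.8 kips; take 85.5 kips (yield).
Tension yield (gross): A_g = 3.75×0.3125 = 1.1719 in². φR_n = 0.90 × 50 × 1.1719 = 52.7 kips.
Governing: min(87.1, 85.5, 52.7) = 52.7 kips → gross-section yield.

52.7 kips (gross-section yield governs)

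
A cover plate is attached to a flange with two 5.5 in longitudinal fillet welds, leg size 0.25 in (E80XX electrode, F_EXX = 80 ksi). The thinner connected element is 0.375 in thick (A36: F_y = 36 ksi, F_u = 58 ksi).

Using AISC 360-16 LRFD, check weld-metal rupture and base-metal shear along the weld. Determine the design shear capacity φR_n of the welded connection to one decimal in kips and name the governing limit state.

Weld metal: throat = 0.707×0.25 = 0.17675 in, L = 2×5.5 = 11 in. φR_n = 0.75 × 0.6 × 80 × 0.17675 × 11 = 70.0 kips.
Base metal shear (0.375 in plate): yield φR_n = 1.0×0.6×36×0.375×11 = 89.1 kips; rupture φR_n = 0.75×0.6×58×0.375×11 = 107.7 kips; take 89.1 kips (yield).
Governing: min(70.0, 89.1) = 70.0 kips → weld metal.

70.0 kips (weld metal governs)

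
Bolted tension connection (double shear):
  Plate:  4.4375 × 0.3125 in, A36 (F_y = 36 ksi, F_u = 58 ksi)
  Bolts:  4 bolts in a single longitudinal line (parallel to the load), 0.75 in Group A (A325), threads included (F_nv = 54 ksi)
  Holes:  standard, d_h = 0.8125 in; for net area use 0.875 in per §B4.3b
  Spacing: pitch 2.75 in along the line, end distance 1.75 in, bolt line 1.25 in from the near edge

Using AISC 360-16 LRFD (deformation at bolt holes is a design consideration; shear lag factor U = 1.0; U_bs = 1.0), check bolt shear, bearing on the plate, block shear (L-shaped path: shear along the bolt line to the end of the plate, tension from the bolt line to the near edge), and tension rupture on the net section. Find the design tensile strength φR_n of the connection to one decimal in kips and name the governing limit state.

48.4 kips (net-section rupture governs)

Bolt shear: A_b = π(0.75)²/4 = 0.44179 in². φR_n = 0.75 × 54 × 0.44179 × 4 × 2 = 143.1 kips.
Bearing (0.3125 in plate, F_u = 58 ksi): end bolts L_c = 1.75 − 0.8125/2 = 1.34375, R_n = min(1.2×1.34375×0.3125×58, 2.4×0.75×0.3125×58) = 29.227 kips/bolt; interior L_c = 2.75 − 0.8125 = 1.9375, R_n = 32.625 kips/bolt. φR_n = 0.75 × (1×29.227 + 3×32.625) = 95.3 kips.
Block shear: shear path 1×[1.75+3×2.75] = 1×10 in, A_gv = 3.125, A_nv = 1×(10 − 3.5×0.875)×0.3125 = 2.168 in²; tension to near edge: (1.25 − 0.5×0.875)×0.3125 = 0.25391 in². R_n = min(0.6×58×2.168, 0.6×36×3.125) + 1.0×58×0.25391 = min(75.446, 67.5) + 14.727 = 82.227 kips. φR_n = 0.75 × 82.227 = 61.7 kips.
Tension rupture (net): A_n = (4.4375 − 1×0.875)×0.3125 = 1.1133 in² (U = 1.0, A_e = A_n). φR_n = 0.75 × 58 × 1.1133 = 48.4 kips.
Governing: min(143.1, 95.3, 61.7, 48.4) = 48.4 kips → net-section rupture.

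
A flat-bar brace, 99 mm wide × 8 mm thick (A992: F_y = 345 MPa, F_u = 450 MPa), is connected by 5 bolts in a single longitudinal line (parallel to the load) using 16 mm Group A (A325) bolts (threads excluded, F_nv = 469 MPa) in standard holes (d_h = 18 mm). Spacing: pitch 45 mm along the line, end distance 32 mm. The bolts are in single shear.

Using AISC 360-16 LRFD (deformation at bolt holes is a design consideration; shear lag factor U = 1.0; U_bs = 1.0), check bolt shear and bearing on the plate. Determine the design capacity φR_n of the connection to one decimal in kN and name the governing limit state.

353.6 kN (bolt shear governs)

Bolt shear: A_b = π(16)²/4 = 201.06 mm². φR_n = 0.75 × 469 × 201.06 × 5 × 1 = 353.6 kN.
Bearing (8 mm plate, F_u = 450 MPa): end bolts L_c = 32 − 18/2 = 23, R_n = min(1.2×23×8×450, 2.4×16×8×450) = 99.36 kN/bolt; interior L_c = 45 − 18 = 27, R_n = 116.64 kN/bolt. φR_n = 0.75 × (1×99.36 + 4×116.64) = 424.4 kN.
Governing: min(353.6, 424.4) = 353.6 kN → bolt shear.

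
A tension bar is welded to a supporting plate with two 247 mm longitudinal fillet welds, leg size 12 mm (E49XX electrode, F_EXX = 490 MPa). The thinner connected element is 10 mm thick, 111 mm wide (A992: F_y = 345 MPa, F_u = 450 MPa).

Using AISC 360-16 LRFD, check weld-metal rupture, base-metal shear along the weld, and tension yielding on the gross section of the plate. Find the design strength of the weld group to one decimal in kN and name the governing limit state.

Weld metal: throat = 0.707×12 = 8.484 mm, L = 2×247 = 494 mm. φR_n = 0.75 × 0.6 × 490 × 8.484 × 494 = 924.1 kN.
Base metal shear (10 mm plate): yield φR_n = 1.0×0.6×345×10×494 = 1022.6 kN; rupture φR_n = 0.75×0.6×450×10×494 = 1000.4 kN; take 1000.4 kN (rupture).
Tension yield (gross): A_g = 111×10 = 1110 mm². φR_n = 0.90 × 345 × 1110 = 344.7 kN.
Governing: min(924.1, 1000.4, 344.7) = 344.7 kN → gross-section yield.

344.7 kN (gross-section yield governs)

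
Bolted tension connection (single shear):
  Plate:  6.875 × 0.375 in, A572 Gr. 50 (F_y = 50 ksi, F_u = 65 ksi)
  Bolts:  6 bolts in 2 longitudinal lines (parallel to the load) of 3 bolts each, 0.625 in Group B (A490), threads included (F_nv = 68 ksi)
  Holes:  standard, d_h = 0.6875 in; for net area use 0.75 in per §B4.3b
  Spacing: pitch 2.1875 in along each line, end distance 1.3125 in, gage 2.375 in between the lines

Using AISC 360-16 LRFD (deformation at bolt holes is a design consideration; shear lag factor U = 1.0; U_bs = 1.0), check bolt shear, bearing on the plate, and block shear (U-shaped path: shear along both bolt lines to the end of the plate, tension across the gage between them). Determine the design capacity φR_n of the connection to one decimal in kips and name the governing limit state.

93.9 kips (bolt shear governs)

Bolt shear: A_b = π(0.625)²/4 = 0.3068 in². φR_n = 0.75 × 68 × 0.3068 × 6 × 1 = 93.9 kips.
Bearing (0.375 in plate, F_u = 65 ksi): end bolts L_c = 1.3125 − 0.6875/2 = 0.96875, R_n = min(1.2×0.96875×0.375×65, 2.4×0.625×0.375×65) = 28.336 kips/bolt; interior L_c = 2.1875 − 0.6875 = 1.5, R_n = 36.563 kips/bolt. φR_n = 0.75 × (2×28.336 + 4×36.563) = 152.2 kips.
Block shear: shear path 2×[1.3125+2×2.1875] = 2×5.6875 in, A_gv = 4.2656, A_nv = 2×(5.6875 − 2.5×0.75)×0.375 = 2.8594 in²; tension across gage: (2.375 − 1×0.75)×0.375 = 0.60938 in². R_n = min(0.6×65×2.8594, 0.6×50×4.2656) + 1.0×65×0.60938 = min(111.52, 127.97) + 39.61 = 151.13 kips. φR_n = 0.75 × 151.13 = 113.3 kips.
Governing: min(93.9, 152.2, 113.3) = 93.9 kips → bolt shear.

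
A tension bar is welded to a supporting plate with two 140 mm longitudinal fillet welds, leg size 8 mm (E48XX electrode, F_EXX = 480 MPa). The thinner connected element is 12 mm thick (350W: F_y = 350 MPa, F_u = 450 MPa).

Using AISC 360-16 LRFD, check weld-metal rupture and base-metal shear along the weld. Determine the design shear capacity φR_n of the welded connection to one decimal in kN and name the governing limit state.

Weld metal: throat = 0.707×8 = 5.656 mm, L = 2×140 = 280 mm. φR_n = 0.75 × 0.6 × 480 × 5.656 × 280 = 342.1 kN.
Base metal shear (12 mm plate): yield φR_n = 1.0×0.6×350×12×280 = 705.6 kN; rupture φR_n = 0.75×0.6×450×12×280 = 680.4 kN; take 680.4 kN (rupture).
Governing: min(342.1, 680.4) = 342.1 kN → weld metal.

342.1 kN (weld metal governs)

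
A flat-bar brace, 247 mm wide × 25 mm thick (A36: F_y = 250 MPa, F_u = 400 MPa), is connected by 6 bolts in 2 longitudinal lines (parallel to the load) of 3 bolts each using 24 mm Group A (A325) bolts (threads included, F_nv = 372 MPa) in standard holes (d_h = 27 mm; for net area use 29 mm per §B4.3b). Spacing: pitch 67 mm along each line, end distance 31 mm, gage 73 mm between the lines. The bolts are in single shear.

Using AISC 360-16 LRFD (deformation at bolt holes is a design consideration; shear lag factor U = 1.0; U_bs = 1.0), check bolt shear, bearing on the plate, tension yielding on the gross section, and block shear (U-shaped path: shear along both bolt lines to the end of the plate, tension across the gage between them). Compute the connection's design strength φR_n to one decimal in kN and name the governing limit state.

Bolt shear: A_b = π(24)²/4 = 452.39 mm². φR_n = 0.75 × 372 × 452.39 × 6 × 1 = 757.3 kN.
Bearing (25 mm plate, F_u = 400 MPa): end bolts L_c = 31 − 27/2 = 17.5, R_n = min(1.2×17.5×25×400, 2.4×24×25×400) = 210 kN/bolt; interior L_c = 67 − 27 = 40, R_n = 480 kN/bolt. φR_n = 0.75 × (2×210 + 4×480) = 1755.0 kN.
Tension yield (gross): A_g = 247×25 = 6175 mm². φR_n = 0.90 × 250 × 6175 = 1389.4 kN.
Block shear: shear path 2×[31+2×67] = 2×165 mm, A_gv = 8250, A_nv = 2×(165 − 2.5×29)×25 = 4625 mm²; tension across gage: (73 − 1×29)×25 = 1100 mm². R_n = min(0.6×400×4625, 0.6×250×8250) + 1.0×400×1100 = min(1110, 1237.5) + 440 = 1550 kN. φR_n = 0.75 × 1550 = 1162.5 kN.
Governing: min(757.3, 1755.0, 1389.4, 1162.5) = 757.3 kN → bolt shear.

757.3 kN (bolt shear governs)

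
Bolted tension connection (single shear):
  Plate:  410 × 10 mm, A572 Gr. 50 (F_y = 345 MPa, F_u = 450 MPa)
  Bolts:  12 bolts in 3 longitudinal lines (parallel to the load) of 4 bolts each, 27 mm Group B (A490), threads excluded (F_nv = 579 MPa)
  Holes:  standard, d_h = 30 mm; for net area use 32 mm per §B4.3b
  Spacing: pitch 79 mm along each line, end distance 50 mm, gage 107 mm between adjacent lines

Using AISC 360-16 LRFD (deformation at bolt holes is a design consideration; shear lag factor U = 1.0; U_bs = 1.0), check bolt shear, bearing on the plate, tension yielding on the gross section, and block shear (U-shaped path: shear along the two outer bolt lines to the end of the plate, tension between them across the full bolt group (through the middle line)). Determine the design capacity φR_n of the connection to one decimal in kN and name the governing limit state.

1215.0 kN (block shear governs)

Bolt shear: A_b = π(27)²/4 = 572.56 mm². φR_n = 0.75 × 579 × 572.56 × 12 × 1 = 2983.6 kN.
Bearing (10 mm plate, F_u = 450 MPa): end bolts L_c = 50 − 30/2 = 35, R_n = min(1.2×35×10×450, 2.4×27×10×450) = 189 kN/bolt; interior L_c = 79 − 30 = 49, R_n = 264.6 kN/bolt. φR_n = 0.75 × (3×189 + 9×264.6) = 2211.3 kN.
Tension yield (gross): A_g = 410×10 = 4100 mm². φR_n = 0.90 × 345 × 4100 = 1273.1 kN.
Block shear: shear path 2×[50+3×79] = 2×287 mm, A_gv = 5740, A_nv = 2×(287 − 3.5×32)×10 = 3500 mm²; tension across gage: (214 − 2×32)×10 = 1500 mm². R_n = min(0.6×450×3500, 0.6×345×5740) + 1.0×450×1500 = min(945, 1188.2) + 675 = 1620 kN. φR_n = 0.75 × 1620 = 1215.0 kN.
Governing: min(2983.6, 2211.3, 1273.1, 1215.0) = 1215.0 kN → block shear.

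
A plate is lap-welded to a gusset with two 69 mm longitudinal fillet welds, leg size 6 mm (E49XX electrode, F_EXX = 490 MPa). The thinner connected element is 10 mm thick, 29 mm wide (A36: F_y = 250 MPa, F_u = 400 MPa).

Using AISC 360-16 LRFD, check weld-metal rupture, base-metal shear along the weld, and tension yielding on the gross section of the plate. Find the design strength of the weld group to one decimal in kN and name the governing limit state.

Weld metal: throat = 0.707×6 = 4.242 mm, L = 2×69 = 138 mm. φR_n = 0.75 × 0.6 × 490 × 4.242 × 138 = 129.1 kN.
Base metal shear (10 mm plate): yield φR_n = 1.0×0.6×250×10×138 = 207.0 kN; rupture φR_n = 0.75×0.6×400×10×138 = 248.4 kN; take 207.0 kN (yield).
Tension yield (gross): A_g = 29×10 = 290 mm². φR_n = 0.90 × 250 × 290 = 65.3 kN.
Governing: min(129.1, 207.0, 65.3) = 65.3 kN → gross-section yield.

65.3 kN (gross-section yield governs)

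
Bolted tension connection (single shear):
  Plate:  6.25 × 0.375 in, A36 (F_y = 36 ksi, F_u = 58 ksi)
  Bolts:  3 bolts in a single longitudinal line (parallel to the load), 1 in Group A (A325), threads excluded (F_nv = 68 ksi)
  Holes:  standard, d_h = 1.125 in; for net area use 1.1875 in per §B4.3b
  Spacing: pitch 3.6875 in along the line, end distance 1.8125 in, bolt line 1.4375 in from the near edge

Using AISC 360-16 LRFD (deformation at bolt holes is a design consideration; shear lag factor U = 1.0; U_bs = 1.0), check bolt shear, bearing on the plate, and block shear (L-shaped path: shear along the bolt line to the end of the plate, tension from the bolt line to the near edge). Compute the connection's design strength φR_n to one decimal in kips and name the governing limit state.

69.6 kips (block shear governs)

Bolt shear: A_b = π(1)²/4 = 0.7854 in². φR_n = 0.75 × 68 × 0.7854 × 3 × 1 = 120.2 kips.
Bearing (0.375 in plate, F_u = 58 ksi): end bolts L_c = 1.8125 − 1.125/2 = 1.25, R_n = min(1.2×1.25×0.375×58, 2.4×1×0.375×58) = 32.625 kips/bolt; interior L_c = 3.6875 − 1.125 = 2.5625, R_n = 52.2 kips/bolt. φR_n = 0.75 × (1×32.625 + 2×52.2) = 102.8 kips.
Block shear: shear path 1×[1.8125+2×3.6875] = 1×9.1875 in, A_gv = 3.4453, A_nv = 1×(9.1875 − 2.5×1.1875)×0.375 = 2.332 in²; tension to near edge: (1.4375 − 0.5×1.1875)×0.375 = 0.31641 in². R_n = min(0.6×58×2.332, 0.6×36×3.4453) + 1.0×58×0.31641 = min(81.154, 74.418) + 18.352 = 92.77 kips. φR_n = 0.75 × 92.77 = 69.6 kips.
Governing: min(120.2, 102.8, 69.6) = 69.6 kips → block shear.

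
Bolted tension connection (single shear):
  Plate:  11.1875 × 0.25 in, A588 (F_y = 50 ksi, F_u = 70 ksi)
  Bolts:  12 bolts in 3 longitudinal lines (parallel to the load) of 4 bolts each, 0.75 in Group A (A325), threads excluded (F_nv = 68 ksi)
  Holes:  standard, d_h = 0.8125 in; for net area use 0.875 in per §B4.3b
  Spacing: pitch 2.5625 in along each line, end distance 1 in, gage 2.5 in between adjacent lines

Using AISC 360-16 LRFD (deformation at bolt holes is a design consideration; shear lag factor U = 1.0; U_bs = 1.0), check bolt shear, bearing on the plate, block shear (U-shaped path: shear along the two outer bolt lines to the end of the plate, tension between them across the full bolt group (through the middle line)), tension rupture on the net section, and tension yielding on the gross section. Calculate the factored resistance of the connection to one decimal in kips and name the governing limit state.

112.4 kips (net-section rupture governs)

Bolt shear: A_b = π(0.75)²/4 = 0.44179 in². φR_n = 0.75 × 68 × 0.44179 × 12 × 1 = 270.4 kips.
Bearing (0.25 in plate, F_u = 70 ksi): end bolts L_c = 1 − 0.8125/2 = 0.59375, R_n = min(1.2×0.59375×0.25×70, 2.4×0.75×0.25×70) = 12.469 kips/bolt; interior L_c = 2.5625 − 0.8125 = 1.75, R_n = 31.5 kips/bolt. φR_n = 0.75 × (3×12.469 + 9×31.5) = 240.7 kips.
Block shear: shear path 2×[1+3×2.5625] = 2×8.6875 in, A_gv = 4.3438, A_nv = 2×(8.6875 − 3.5×0.875)×0.25 = 2.8125 in²; tension across gage: (5 − 2×0.875)×0.25 = 0.8125 in². R_n = min(0.6×70×2.8125, 0.6×50×4.3438) + 1.0×70×0.8125 = min(118.13, 130.31) + 56.875 = 175.01 kips. φR_n = 0.75 × 175.01 = 131.3 kips.
Tension rupture (net): A_n = (11.1875 − 3×0.875)×0.25 = 2.1406 in² (U = 1.0, A_e = A_n). φR_n = 0.75 × 70 × 2.1406 = 112.4 kips.
Tension yield (gross): A_g = 11.1875×0.25 = 2.7969 in². φR_n = 0.90 × 50 × 2.7969 = 125.9 kips.
Governing: min(270.4, 240.7, 131.3, 112.4, 125.9) = 112.4 kips → net-section rupture.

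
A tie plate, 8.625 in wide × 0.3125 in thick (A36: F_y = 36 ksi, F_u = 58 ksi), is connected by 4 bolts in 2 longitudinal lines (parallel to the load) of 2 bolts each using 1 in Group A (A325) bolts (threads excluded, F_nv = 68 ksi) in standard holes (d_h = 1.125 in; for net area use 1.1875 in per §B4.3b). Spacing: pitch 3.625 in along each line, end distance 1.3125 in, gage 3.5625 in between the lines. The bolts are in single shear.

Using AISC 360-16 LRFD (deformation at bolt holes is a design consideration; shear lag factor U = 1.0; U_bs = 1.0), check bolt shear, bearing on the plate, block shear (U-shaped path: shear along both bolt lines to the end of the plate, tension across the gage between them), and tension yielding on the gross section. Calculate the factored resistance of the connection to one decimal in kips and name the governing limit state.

Bolt shear: A_b = π(1)²/4 = 0.7854 in². φR_n = 0.75 × 68 × 0.7854 × 4 × 1 = 160.2 kips.
Bearing (0.3125 in plate, F_u = 58 ksi): end bolts L_c = 1.3125 − 1.125/2 = 0.75, R_n = min(1.2×0.75×0.3125×58, 2.4×1×0.3125×58) = 16.313 kips/bolt; interior L_c = 3.625 − 1.125 = 2.5, R_n = 43.5 kips/bolt. φR_n = 0.75 × (2×16.313 + 2×43.5) = 89.7 kips.
Block shear: shear path 2×[1.3125+1×3.625] = 2×4.9375 in, A_gv = 3.0859, A_nv = 2×(4.9375 − 1.5×1.1875)×0.3125 = 1.9727 in²; tension across gage: (3.5625 − 1×1.1875)×0.3125 = 0.74219 in². R_n = min(0.6×58×1.9727, 0.6×36×3.0859) + 1.0×58×0.74219 = min(68.65, 66.655) + 43.047 = 109.7 kips. φR_n = 0.75 × 109.7 = 82.3 kips.
Tension yield (gross): A_g = 8.625×0.3125 = 2.6953 in². φR_n = 0.90 × 36 × 2.6953 = 87.3 kips.
Governing: min(160.2, 89.7, 82.3, 87.3) = 82.3 kips → block shear.

82.3 kips (block shear governs)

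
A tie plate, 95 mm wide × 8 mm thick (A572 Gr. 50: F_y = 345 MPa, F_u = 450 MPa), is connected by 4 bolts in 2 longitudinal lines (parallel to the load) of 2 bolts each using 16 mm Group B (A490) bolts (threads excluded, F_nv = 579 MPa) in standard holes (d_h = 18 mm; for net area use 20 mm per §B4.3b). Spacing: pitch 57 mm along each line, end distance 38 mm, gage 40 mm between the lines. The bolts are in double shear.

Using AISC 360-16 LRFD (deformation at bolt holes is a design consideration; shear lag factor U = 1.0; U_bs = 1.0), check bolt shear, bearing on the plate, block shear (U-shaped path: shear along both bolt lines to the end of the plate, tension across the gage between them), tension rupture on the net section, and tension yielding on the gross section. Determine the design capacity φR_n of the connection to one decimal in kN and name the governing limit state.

148.5 kN (net-section rupture governs)

Bolt shear: A_b = π(16)²/4 = 201.06 mm². φR_n = 0.75 × 579 × 201.06 × 4 × 2 = 698.5 kN.
Bearing (8 mm plate, F_u = 450 MPa): end bolts L_c = 38 − 18/2 = 29, R_n = min(1.2×29×8×450, 2.4×16×8×450) = 125.28 kN/bolt; interior L_c = 57 − 18 = 39, R_n = 138.24 kN/bolt. φR_n = 0.75 × (2×125.28 + 2×138.24) = 395.3 kN.
Block shear: shear path 2×[38+1×57] = 2×95 mm, A_gv = 1520, A_nv = 2×(95 − 1.5×20)×8 = 1040 mm²; tension across gage: (40 − 1×20)×8 = 160 mm². R_n = min(0.6×450×1040, 0.6×345×1520) + 1.0×450×160 = min(280.8, 314.64) + 72 = 352.8 kN. φR_n = 0.75 × 352.8 = 264.6 kN.
Tension rupture (net): A_n = (95 − 2×20)×8 = 440 mm² (U = 1.0, A_e = A_n). φR_n = 0.75 × 450 × 440 = 148.5 kN.
Tension yield (gross): A_g = 95×8 = 760 mm². φR_n = 0.90 × 345 × 760 = 236.0 kN.
Governing: min(698.5, 395.3, 264.6, 148.5, 236.0) = 148.5 kN → net-section rupture.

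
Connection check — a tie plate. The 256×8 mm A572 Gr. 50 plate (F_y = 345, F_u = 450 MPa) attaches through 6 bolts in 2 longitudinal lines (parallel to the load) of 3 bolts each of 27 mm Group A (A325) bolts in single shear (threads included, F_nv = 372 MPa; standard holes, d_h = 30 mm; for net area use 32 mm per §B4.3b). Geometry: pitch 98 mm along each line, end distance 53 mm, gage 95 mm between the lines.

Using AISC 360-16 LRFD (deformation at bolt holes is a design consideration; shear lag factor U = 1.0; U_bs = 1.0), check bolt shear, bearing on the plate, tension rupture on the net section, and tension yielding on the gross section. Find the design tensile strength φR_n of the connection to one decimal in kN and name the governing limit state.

Bolt shear: A_b = π(27)²/4 = 572.56 mm². φR_n = 0.75 × 372 × 572.56 × 6 × 1 = 958.5 kN.
Bearing (8 mm plate, F_u = 450 MPa): end bolts L_c = 53 − 30/2 = 38, R_n = min(1.2×38×8×450, 2.4×27×8×450) = 164.16 kN/bolt; interior L_c = 98 − 30 = 68, R_n = 233.28 kN/bolt. φR_n = 0.75 × (2×164.16 + 4×233.28) = 946.1 kN.
Tension rupture (net): A_n = (256 − 2×32)×8 = 1536 mm² (U = 1.0, A_e = A_n). φR_n = 0.75 × 450 × 1536 = 518.4 kN.
Tension yield (gross): A_g = 256×8 = 2048 mm². φR_n = 0.90 × 345 × 2048 = 635.9 kN.
Governing: min(958.5, 946.1, 518.4, 635.9) = 518.4 kN → net-section rupture.

518.4 kN (net-section rupture governs)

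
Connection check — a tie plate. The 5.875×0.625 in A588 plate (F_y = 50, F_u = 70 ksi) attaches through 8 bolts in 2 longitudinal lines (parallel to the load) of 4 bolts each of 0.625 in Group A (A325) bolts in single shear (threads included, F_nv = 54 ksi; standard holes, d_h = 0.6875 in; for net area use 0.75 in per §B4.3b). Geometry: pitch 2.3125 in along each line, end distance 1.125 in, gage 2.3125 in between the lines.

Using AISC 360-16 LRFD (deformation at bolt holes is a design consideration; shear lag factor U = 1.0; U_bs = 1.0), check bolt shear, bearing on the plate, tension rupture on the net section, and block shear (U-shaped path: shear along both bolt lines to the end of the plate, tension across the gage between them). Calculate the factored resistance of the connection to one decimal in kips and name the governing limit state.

Bolt shear: A_b = π(0.625)²/4 = 0.3068 in². φR_n = 0.75 × 54 × 0.3068 × 8 × 1 = 99.4 kips.
Bearing (0.625 in plate, F_u = 70 ksi): end bolts L_c = 1.125 − 0.6875/2 = 0.78125, R_n = min(1.2×0.78125×0.625×70, 2.4×0.625×0.625×70) = 41.016 kips/bolt; interior L_c = 2.3125 − 0.6875 = 1.625, R_n = 65.625 kips/bolt. φR_n = 0.75 × (2×41.016 + 6×65.625) = 356.8 kips.
Tension rupture (net): A_n = (5.875 − 2×0.75)×0.625 = 2.7344 in² (U = 1.0, A_e = A_n). φR_n = 0.75 × 70 × 2.7344 = 143.6 kips.
Block shear: shear path 2×[1.125+3×2.3125] = 2×8.0625 in, A_gv = 10.078, A_nv = 2×(8.0625 − 3.5×0.75)×0.625 = 6.7969 in²; tension across gage: (2.3125 − 1×0.75)×0.625 = 0.97656 in². R_n = min(0.6×70×6.7969, 0.6×50×10.078) + 1.0×70×0.97656 = min(285.47, 302.34) + 68.359 = 353.83 kips. φR_n = 0.75 × 353.83 = 265.4 kips.
Governing: min(99.4, 356.8, 143.6, 265.4) = 99.4 kips → bolt shear.

99.4 kips (bolt shear governs)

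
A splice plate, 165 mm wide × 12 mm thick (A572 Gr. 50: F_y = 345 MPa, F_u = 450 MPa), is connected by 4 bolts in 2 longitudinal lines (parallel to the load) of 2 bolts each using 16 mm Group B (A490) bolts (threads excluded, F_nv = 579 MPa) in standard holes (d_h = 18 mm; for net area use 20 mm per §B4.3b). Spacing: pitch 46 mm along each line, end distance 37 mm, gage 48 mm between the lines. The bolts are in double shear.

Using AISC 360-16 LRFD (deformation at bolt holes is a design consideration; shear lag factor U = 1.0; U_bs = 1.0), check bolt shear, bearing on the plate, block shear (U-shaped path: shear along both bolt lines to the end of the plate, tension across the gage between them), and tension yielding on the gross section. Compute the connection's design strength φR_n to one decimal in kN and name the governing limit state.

371.0 kN (block shear governs)

Bolt shear: A_b = π(16)²/4 = 201.06 mm². φR_n = 0.75 × 579 × 201.06 × 4 × 2 = 698.5 kN.
Bearing (12 mm plate, F_u = 450 MPa): end bolts L_c = 37 − 18/2 = 28, R_n = min(1.2×28×12×450, 2.4×16×12×450) = 181.44 kN/bolt; interior L_c = 46 − 18 = 28, R_n = 181.44 kN/bolt. φR_n = 0.75 × (2×181.44 + 2×181.44) = 544.3 kN.
Block shear: shear path 2×[37+1×46] = 2×83 mm, A_gv = 1992, A_nv = 2×(83 − 1.5×20)×12 = 1272 mm²; tension across gage: (48 − 1×20)×12 = 336 mm². R_n = min(0.6×450×1272, 0.6×345×1992) + 1.0×450×336 = min(343.44, 412.34) + 151.2 = 494.64 kN. φR_n = 0.75 × 494.64 = 371.0 kN.
Tension yield (gross): A_g = 165×12 = 1980 mm². φR_n = 0.90 × 345 × 1980 = 614.8 kN.
Governing: min(698.5, 544.3, 371.0, 614.8) = 371.0 kN → block shear.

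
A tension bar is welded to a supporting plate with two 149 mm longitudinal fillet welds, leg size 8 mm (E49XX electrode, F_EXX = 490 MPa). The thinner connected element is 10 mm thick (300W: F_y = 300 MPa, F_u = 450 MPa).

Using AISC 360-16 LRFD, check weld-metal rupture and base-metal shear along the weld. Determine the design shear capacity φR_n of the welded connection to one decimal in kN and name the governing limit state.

Weld metal: throat = 0.707×8 = 5.656 mm, L = 2×149 = 298 mm. φR_n = 0.75 × 0.6 × 490 × 5.656 × 298 = 371.7 kN.
Base metal shear (10 mm plate): yield φR_n = 1.0×0.6×300×10×298 = 536.4 kN; rupture φR_n = 0.75×0.6×450×10×298 = 603.5 kN; take 536.4 kN (yield).
Governing: min(371.7, 536.4) = 371.7 kN → weld metal.

371.7 kN (weld metal governs)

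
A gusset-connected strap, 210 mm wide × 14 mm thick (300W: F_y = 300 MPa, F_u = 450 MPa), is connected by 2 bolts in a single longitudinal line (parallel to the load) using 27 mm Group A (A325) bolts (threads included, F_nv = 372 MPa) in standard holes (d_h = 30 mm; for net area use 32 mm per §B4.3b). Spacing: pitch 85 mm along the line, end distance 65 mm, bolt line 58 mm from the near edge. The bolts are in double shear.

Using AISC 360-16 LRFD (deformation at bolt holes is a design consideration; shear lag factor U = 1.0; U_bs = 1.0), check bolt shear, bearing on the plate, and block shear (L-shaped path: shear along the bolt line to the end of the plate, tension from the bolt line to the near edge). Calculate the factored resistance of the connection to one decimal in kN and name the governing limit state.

Bolt shear: A_b = π(27)²/4 = 572.56 mm². φR_n = 0.75 × 372 × 572.56 × 2 × 2 = 639.0 kN.
Bearing (14 mm plate, F_u = 450 MPa): end bolts L_c = 65 − 30/2 = 50, R_n = min(1.2×50×14×450, 2.4×27×14×450) = 378 kN/bolt; interior L_c = 85 − 30 = 55, R_n = 408.24 kN/bolt. φR_n = 0.75 × (1×378 + 1×408.24) = 589.7 kN.
Block shear: shear path 1×[65+1×85] = 1×150 mm, A_gv = 2100, A_nv = 1×(150 − 1.5×32)×14 = 1428 mm²; tension to near edge: (58 − 0.5×32)×14 = 588 mm². R_n = min(0.6×450×1428, 0.6×300×2100) + 1.0×450×588 = min(385.56, 378) + 264.6 = 642.6 kN. φR_n = 0.75 × 642.6 = 482.0 kN.
Governing: min(639.0, 589.7, 482.0) = 482.0 kN → block shear.

482.0 kN (block shear governs)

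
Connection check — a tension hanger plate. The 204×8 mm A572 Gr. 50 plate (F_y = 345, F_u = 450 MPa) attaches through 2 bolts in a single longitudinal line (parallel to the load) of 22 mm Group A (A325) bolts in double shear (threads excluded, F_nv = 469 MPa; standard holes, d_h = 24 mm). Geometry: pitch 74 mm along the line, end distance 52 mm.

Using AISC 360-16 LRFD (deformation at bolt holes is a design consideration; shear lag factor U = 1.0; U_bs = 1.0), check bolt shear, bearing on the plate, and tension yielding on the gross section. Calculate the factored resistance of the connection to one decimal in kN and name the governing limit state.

272.2 kN (bearing governs)

Bolt shear: A_b = π(22)²/4 = 380.13 mm². φR_n = 0.75 × 469 × 380.13 × 2 × 2 = 534.8 kN.
Bearing (8 mm plate, F_u = 450 MPa): end bolts L_c = 52 − 24/2 = 40, R_n = min(1.2×40×8×450, 2.4×22×8×450) = 172.8 kN/bolt; interior L_c = 74 − 24 = 50, R_n = 190.08 kN/bolt. φR_n = 0.75 × (1×172.8 + 1×190.08) = 272.2 kN.
Tension yield (gross): A_g = 204×8 = 1632 mm². φR_n = 0.90 × 345 × 1632 = 506.7 kN.
Governing: min(534.8, 272.2, 506.7) = 272.2 kN → bearing.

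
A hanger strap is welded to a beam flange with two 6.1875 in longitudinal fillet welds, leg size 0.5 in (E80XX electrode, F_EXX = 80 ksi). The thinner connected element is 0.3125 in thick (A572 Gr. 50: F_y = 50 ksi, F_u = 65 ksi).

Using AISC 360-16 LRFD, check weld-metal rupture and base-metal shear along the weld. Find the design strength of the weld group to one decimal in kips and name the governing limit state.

Weld metal: throat = 0.707×0.5 = 0.3535 in, L = 2×6.1875 = 12.375 in. φR_n = 0.75 × 0.6 × 80 × 0.3535 × 12.375 = 157.5 kips.
Base metal shear (0.3125 in plate): yield φR_n = 1.0×0.6×50×0.3125×12.375 = 116.0 kips; rupture φR_n = 0.75×0.6×65×0.3125×12.375 = 113.1 kips; take 113.1 kips (rupture).
Governing: min(157.5, 113.1) = 113.1 kips → base-metal shear.

113.1 kips (base-metal shear governs)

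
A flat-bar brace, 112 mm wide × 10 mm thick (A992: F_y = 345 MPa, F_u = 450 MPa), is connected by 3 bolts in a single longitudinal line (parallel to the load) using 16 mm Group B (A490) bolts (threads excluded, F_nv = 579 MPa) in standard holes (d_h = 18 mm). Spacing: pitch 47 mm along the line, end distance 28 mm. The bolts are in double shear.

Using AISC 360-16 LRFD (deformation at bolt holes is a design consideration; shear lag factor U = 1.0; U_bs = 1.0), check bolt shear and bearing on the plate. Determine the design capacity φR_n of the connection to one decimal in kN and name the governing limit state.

311.9 kN (bearing governs)

Bolt shear: A_b = π(16)²/4 = 201.06 mm². φR_n = 0.75 × 579 × 201.06 × 3 × 2 = 523.9 kN.
Bearing (10 mm plate, F_u = 450 MPa): end bolts L_c = 28 − 18/2 = 19, R_n = min(1.2×19×10×450, 2.4×16×10×450) = 102.6 kN/bolt; interior L_c = 47 − 18 = 29, R_n = 156.6 kN/bolt. φR_n = 0.75 × (1×102.6 + 2×156.6) = 311.9 kN.
Governing: min(523.9, 311.9) = 311.9 kN → bearing.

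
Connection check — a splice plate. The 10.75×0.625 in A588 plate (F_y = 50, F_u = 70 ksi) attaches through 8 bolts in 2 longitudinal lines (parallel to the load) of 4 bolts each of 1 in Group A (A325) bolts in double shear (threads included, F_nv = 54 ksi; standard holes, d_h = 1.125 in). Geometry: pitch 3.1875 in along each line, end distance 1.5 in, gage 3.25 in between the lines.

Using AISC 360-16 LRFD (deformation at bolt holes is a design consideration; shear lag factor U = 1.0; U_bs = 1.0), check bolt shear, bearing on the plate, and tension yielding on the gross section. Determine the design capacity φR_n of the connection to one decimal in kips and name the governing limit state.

Bolt shear: A_b = π(1)²/4 = 0.7854 in². φR_n = 0.75 × 54 × 0.7854 × 8 × 2 = 508.9 kips.
Bearing (0.625 in plate, F_u = 70 ksi): end bolts L_c = 1.5 − 1.125/2 = 0.9375, R_n = min(1.2×0.9375×0.625×70, 2.4×1×0.625×70) = 49.219 kips/bolt; interior L_c = 3.1875 − 1.125 = 2.0625, R_n = 105 kips/bolt. φR_n = 0.75 × (2×49.219 + 6×105) = 546.3 kips.
Tension yield (gross): A_g = 10.75×0.625 = 6.7188 in². φR_n = 0.90 × 50 × 6.7188 = 302.3 kips.
Governing: min(508.9, 546.3, 302.3) = 302.3 kips → gross-section yield.

302.3 kips (gross-section yield governs)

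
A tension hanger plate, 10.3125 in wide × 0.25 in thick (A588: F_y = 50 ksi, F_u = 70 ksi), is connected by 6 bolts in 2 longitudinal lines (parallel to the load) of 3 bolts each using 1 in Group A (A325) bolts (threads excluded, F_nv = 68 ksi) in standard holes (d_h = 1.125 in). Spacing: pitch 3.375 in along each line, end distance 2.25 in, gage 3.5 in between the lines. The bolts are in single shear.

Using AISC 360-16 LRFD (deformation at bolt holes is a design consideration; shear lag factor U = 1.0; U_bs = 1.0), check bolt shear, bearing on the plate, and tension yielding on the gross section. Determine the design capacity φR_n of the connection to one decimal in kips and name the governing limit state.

Bolt shear: A_b = π(1)²/4 = 0.7854 in². φR_n = 0.75 × 68 × 0.7854 × 6 × 1 = 240.3 kips.
Bearing (0.25 in plate, F_u = 70 ksi): end bolts L_c = 2.25 − 1.125/2 = 1.6875, R_n = min(1.2×1.6875×0.25×70, 2.4×1×0.25×70) = 35.438 kips/bolt; interior L_c = 3.375 − 1.125 = 2.25, R_n = 42 kips/bolt. φR_n = 0.75 × (2×35.438 + 4×42) = 179.2 kips.
Tension yield (gross): A_g = 10.3125×0.25 = 2.5781 in². φR_n = 0.90 × 50 × 2.5781 = 116.0 kips.
Governing: min(240.3, 179.2, 116.0) = 116.0 kips → gross-section yield.

116.0 kips (gross-section yield governs)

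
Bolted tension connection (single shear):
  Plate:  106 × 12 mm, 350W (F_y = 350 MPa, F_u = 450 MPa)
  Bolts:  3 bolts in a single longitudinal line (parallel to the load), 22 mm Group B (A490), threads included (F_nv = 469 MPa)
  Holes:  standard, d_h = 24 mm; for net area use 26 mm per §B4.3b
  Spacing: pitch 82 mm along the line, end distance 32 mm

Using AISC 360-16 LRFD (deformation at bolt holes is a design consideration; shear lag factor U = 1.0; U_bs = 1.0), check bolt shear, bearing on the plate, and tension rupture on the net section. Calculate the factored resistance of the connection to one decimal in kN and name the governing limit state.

324.0 kN (net-section rupture governs)

Bolt shear: A_b = π(22)²/4 = 380.13 mm². φR_n = 0.75 × 469 × 380.13 × 3 × 1 = 401.1 kN.
Bearing (12 mm plate, F_u = 450 MPa): end bolts L_c = 32 − 24/2 = 20, R_n = min(1.2×20×12×450, 2.4×22×12×450) = 129.6 kN/bolt; interior L_c = 82 − 24 = 58, R_n = 285.12 kN/bolt. φR_n = 0.75 × (1×129.6 + 2×285.12) = 524.9 kN.
Tension rupture (net): A_n = (106 − 1×26)×12 = 960 mm² (U = 1.0, A_e = A_n). φR_n = 0.75 × 450 × 960 = 324.0 kN.
Governing: min(401.1, 524.9, 324.0) = 324.0 kN → net-section rupture.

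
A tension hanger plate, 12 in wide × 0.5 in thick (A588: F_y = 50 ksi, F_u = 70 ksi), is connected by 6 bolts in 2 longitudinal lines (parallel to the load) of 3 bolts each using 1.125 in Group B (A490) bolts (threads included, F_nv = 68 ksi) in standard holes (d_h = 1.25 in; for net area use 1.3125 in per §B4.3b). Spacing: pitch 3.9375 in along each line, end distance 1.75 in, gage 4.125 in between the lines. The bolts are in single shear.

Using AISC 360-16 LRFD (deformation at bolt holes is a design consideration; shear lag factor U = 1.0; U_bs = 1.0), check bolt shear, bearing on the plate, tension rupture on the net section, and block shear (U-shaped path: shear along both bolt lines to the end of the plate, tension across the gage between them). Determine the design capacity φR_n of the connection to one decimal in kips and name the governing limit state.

Bolt shear: A_b = π(1.125)²/4 = 0.99402 in². φR_n = 0.75 × 68 × 0.99402 × 6 × 1 = 304.2 kips.
Bearing (0.5 in plate, F_u = 70 ksi): end bolts L_c = 1.75 − 1.25/2 = 1.125, R_n = min(1.2×1.125×0.5×70, 2.4×1.125×0.5×70) = 47.25 kips/bolt; interior L_c = 3.9375 − 1.25 = 2.6875, R_n = 94.5 kips/bolt. φR_n = 0.75 × (2×47.25 + 4×94.5) = 354.4 kips.
Tension rupture (net): A_n = (12 − 2×1.3125)×0.5 = 4.6875 in² (U = 1.0, A_e = A_n). φR_n = 0.75 × 70 × 4.6875 = 246.1 kips.
Block shear: shear path 2×[1.75+2×3.9375] = 2×9.625 in, A_gv = 9.625, A_nv = 2×(9.625 − 2.5×1.3125)×0.5 = 6.3438 in²; tension across gage: (4.125 − 1×1.3125)×0.5 = 1.4063 in². R_n = min(0.6×70×6.3438, 0.6×50×9.625) + 1.0×70×1.4063 = min(266.44, 288.75) + 98.441 = 364.88 kips. φR_n = 0.75 × 364.88 = 273.7 kips.
Governing: min(304.2, 354.4, 246.1, 273.7) = 246.1 kips → net-section rupture.

246.1 kips (net-section rupture governs)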